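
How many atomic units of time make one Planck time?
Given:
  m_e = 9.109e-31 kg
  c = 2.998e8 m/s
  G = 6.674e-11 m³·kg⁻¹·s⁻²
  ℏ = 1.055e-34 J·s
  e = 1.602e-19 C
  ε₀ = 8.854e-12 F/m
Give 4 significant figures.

2.225e-27

Planck time: t_P = √(ℏG/c⁵) = 5.392e-44 s
atomic unit of time: τ_au = (4πε₀)²ℏ³/(m_e e⁴) = 2.423e-17 s
ratio = 5.392e-44 / 2.423e-17 = 2.225e-27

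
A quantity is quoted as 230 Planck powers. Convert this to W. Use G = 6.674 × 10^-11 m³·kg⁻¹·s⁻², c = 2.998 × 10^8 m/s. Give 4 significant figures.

8.346 × 10^54 W

One Planck power: P_P = c⁵/G = 3.629 × 10^52 W.
230 × 3.629 × 10^52 W = 8.346 × 10^54 W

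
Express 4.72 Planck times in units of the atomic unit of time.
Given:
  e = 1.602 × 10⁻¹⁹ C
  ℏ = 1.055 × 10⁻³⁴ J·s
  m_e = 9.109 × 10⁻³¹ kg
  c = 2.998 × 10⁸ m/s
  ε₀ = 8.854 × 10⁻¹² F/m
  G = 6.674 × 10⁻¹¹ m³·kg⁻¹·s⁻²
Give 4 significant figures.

1.050 × 10⁻²⁶

Planck time: t_P = √(ℏG/c⁵) = 5.392 × 10⁻⁴⁴ s
atomic unit of time: τ_au = (4πε₀)²ℏ³/(m_e e⁴) = 2.423 × 10⁻¹⁷ s
4.72 × 5.392 × 10⁻⁴⁴ / 2.423 × 10⁻¹⁷ = 1.050 × 10⁻²⁶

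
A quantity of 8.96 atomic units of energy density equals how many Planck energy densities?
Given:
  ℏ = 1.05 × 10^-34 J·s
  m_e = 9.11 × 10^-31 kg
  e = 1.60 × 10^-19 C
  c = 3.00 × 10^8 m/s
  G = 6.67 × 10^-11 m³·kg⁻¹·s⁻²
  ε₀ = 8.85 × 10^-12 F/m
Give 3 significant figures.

5.77 × 10^-100

atomic unit of energy density: u_au = E_h/a₀³ = m_e⁴e¹⁰/((4πε₀)⁵ℏ⁸) = 3.01 × 10^13 J/m³
Planck energy density: u_P = c⁷/(ℏG²) = 4.68 × 10^113 J/m³
8.96 × 3.01 × 10^13 / 4.68 × 10^113 = 5.77 × 10^-100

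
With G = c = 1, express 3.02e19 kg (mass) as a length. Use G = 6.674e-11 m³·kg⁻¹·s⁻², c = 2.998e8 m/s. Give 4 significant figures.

2.242e-8 m

In G = c = 1 units mass has dimensions of length; the conversion factor is G/c².
3.02e19 kg × (G/c²) = 2.242e-8 m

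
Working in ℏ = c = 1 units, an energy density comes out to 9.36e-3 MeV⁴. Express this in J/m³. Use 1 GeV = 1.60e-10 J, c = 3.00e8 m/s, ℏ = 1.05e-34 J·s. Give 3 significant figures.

1.96e23 J/m³

[E]/[L]³ = [E]⁴/(ℏc)³; restore (ℏc)⁻³.
1 GeV⁴ → 1/(ℏc)³ × (1 GeV in J)⁴ = 2.10e37 J/m³.
Convert the energy scale: 9.36e-3 MeV⁴ = 9.36e-15 GeV⁴.
Result: 9.36e-15 × 2.10e37 = 1.96e23 J/m³.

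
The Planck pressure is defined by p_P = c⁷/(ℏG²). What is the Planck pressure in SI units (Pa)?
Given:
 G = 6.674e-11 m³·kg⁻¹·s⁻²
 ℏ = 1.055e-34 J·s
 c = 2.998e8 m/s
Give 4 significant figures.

p_P = c⁷/(ℏG²)
  = 2.177e59 / 4.699e-55
  = 4.632e113 Pa

4.632e113 Pa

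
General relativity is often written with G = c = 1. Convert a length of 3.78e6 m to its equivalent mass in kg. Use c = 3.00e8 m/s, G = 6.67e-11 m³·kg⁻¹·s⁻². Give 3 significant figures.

5.10e33 kg

Length → mass via c²/G.
3.78e6 m × (c²/G) = 5.10e33 kg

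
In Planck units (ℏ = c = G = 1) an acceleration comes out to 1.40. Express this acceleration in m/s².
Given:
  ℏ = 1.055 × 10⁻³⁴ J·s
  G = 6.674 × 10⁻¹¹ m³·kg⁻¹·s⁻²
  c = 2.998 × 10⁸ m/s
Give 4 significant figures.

One Planck acceleration: a_P = √(c⁷/(ℏG)) = 5.560 × 10⁵¹ m/s².
1.40 × 5.560 × 10⁵¹ m/s² = 7.784 × 10⁵¹ m/s²

7.784 × 10⁵¹ m/s²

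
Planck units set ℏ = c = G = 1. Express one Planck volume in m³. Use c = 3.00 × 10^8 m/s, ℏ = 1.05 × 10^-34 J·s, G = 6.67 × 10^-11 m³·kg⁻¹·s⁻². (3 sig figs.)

4.18 × 10^-105 m³

The unique combination of the constants set to 1 with dimensions of volume is V_P = (ℏG/c³)^(3/2).
  = √(1.75 × 10^-209)
  = 4.18 × 10^-105 m³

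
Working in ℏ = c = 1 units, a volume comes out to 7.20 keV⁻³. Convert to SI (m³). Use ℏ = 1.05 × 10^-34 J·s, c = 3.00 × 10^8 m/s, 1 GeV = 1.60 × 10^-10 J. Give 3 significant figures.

Volume is [L]³ = [E]⁻³·(ℏc)³.
1 GeV⁻³ → (ℏc)³ × (1 GeV in J)⁻³ = 7.63 × 10^-48 m³.
Convert the energy scale: 7.20 keV⁻³ = 7.20 × 10^18 GeV⁻³.
Result: 7.20 × 10^18 × 7.63 × 10^-48 = 5.49 × 10^-29 m³.

5.49 × 10^-29 m³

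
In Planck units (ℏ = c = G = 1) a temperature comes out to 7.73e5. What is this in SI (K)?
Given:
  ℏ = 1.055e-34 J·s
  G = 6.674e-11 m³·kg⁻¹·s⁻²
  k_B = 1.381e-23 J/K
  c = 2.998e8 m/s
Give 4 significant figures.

1.095e38 K

One Planck temperature: T_P = √(ℏc⁵/G) / k_B = 1.417e32 K.
7.73e5 × 1.417e32 K = 1.095e38 K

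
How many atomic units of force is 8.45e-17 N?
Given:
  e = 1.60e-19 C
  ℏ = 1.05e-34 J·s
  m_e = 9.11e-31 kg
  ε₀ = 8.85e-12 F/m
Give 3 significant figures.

atomic unit of force: F_au = E_h/a₀ = m_e²e⁶/((4πε₀)³ℏ⁴) = 8.33e-8 N.
8.45e-17 / 8.33e-8 = 1.01e-9

1.01e-9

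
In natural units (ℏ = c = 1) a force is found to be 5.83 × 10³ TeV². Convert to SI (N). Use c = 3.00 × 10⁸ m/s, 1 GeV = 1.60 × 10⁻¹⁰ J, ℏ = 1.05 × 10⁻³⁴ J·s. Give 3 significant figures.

Force is [E]/[L] = [E]²/(ℏc); restore (ℏc)⁻¹.
1 GeV² → 1/(ℏc) × (1 GeV in J)² = 8.13 × 10⁵ N.
Convert the energy scale: 5.83 × 10³ TeV² = 5.83 × 10⁹ GeV².
Result: 5.83 × 10⁹ × 8.13 × 10⁵ = 4.74 × 10¹⁵ N.

4.74 × 10¹⁵ N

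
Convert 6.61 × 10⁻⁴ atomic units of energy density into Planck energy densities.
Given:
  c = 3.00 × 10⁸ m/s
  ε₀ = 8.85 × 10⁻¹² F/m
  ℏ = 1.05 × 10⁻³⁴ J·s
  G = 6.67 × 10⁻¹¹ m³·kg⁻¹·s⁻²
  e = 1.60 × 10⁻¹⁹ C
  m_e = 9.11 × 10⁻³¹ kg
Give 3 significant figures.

atomic unit of energy density: u_au = E_h/a₀³ = m_e⁴e¹⁰/((4πε₀)⁵ℏ⁸) = 3.01 × 10¹³ J/m³
Planck energy density: u_P = c⁷/(ℏG²) = 4.68 × 10¹¹³ J/m³
6.61 × 10⁻⁴ × 3.01 × 10¹³ / 4.68 × 10¹¹³ = 4.25 × 10⁻¹⁰⁴

4.25 × 10⁻¹⁰⁴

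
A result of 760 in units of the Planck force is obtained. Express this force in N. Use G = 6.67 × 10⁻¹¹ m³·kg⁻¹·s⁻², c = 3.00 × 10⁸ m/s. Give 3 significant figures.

9.23 × 10⁴⁶ N

One Planck force: F_P = c⁴/G = 1.21 × 10⁴⁴ N.
760 × 1.21 × 10⁴⁴ N = 9.23 × 10⁴⁶ N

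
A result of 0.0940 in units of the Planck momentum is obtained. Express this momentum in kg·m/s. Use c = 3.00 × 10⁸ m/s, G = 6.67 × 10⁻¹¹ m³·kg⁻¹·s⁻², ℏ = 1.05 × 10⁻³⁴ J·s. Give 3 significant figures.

0.613 kg·m/s

One Planck momentum: p_P = √(ℏc³/G) = 6.52 kg·m/s.
0.0940 × 6.52 kg·m/s = 0.613 kg·m/s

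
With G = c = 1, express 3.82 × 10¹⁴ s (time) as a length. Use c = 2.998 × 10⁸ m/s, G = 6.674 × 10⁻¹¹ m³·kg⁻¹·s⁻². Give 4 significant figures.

1.145 × 10²³ m

Time → length via c.
3.82 × 10¹⁴ s × (c) = 1.145 × 10²³ m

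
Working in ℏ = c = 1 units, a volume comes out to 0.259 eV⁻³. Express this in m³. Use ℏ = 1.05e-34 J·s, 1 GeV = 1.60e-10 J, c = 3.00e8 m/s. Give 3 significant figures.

Volume is [L]³ = [E]⁻³·(ℏc)³.
1 GeV⁻³ → (ℏc)³ × (1 GeV in J)⁻³ = 7.63e-48 m³.
Convert the energy scale: 0.259 eV⁻³ = 2.59e26 GeV⁻³.
Result: 2.59e26 × 7.63e-48 = 1.98e-21 m³.

1.98e-21 m³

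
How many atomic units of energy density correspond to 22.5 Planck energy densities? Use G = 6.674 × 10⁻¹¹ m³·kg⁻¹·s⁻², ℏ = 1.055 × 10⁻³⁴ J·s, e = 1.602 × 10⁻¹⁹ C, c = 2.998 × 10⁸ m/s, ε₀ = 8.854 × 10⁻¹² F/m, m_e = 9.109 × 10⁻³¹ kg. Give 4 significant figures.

Planck energy density: u_P = c⁷/(ℏG²) = 4.632 × 10¹¹³ J/m³
atomic unit of energy density: u_au = E_h/a₀³ = m_e⁴e¹⁰/((4πε₀)⁵ℏ⁸) = 2.929 × 10¹³ J/m³
22.5 × 4.632 × 10¹¹³ / 2.929 × 10¹³ = 3.558 × 10¹⁰¹

3.558 × 10¹⁰¹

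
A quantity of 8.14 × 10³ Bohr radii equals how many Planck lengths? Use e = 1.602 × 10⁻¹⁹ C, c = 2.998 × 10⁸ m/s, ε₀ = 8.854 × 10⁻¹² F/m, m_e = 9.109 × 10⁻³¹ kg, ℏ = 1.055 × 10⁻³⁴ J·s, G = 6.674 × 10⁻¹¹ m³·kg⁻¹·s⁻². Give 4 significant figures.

Bohr radius: a₀ = 4πε₀ℏ²/(m_e e²) = 5.297 × 10⁻¹¹ m
Planck length: ℓ_P = √(ℏG/c³) = 1.616 × 10⁻³⁵ m
8.14 × 10³ × 5.297 × 10⁻¹¹ / 1.616 × 10⁻³⁵ = 2.668 × 10²⁸

2.668 × 10²⁸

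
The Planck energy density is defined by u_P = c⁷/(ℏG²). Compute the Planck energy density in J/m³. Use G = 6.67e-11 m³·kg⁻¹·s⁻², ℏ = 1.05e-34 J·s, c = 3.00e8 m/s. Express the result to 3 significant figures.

4.68e113 J/m³

u_P = c⁷/(ℏG²)
  = 2.19e59 / 4.67e-55
  = 4.68e113 J/m³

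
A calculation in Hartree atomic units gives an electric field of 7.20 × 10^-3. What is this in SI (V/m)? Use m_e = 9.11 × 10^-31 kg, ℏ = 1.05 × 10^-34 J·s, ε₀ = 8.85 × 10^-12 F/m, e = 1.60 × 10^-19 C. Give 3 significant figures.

One atomic unit of electric field: E_au = E_h/(e a₀) = m_e²e⁵/((4πε₀)³ℏ⁴) = 5.20 × 10^11 V/m.
7.20 × 10^-3 × 5.20 × 10^11 V/m = 3.75 × 10^9 V/m

3.75 × 10^9 V/m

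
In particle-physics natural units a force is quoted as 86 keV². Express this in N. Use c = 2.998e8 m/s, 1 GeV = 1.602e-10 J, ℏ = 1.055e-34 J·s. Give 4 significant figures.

Force is [E]/[L] = [E]²/(ℏc); restore (ℏc)⁻¹.
1 GeV² → 1/(ℏc) × (1 GeV in J)² = 8.114e5 N.
Convert the energy scale: 86 keV² = 8.60e-11 GeV².
Result: 8.60e-11 × 8.114e5 = 6.978e-5 N.

6.978e-5 N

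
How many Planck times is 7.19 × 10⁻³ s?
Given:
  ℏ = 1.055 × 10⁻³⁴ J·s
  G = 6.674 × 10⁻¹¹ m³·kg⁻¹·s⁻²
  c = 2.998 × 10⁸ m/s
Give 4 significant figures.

1.333 × 10⁴¹

Planck time: t_P = √(ℏG/c⁵) = 5.392 × 10⁻⁴⁴ s.
7.19 × 10⁻³ / 5.392 × 10⁻⁴⁴ = 1.333 × 10⁴¹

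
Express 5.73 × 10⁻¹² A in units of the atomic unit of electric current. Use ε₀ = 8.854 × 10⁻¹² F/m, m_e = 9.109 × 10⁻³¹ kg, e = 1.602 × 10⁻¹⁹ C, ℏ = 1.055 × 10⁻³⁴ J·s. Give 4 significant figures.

atomic unit of electric current: I_au = e E_h/ℏ = m_e e⁵/((4πε₀)²ℏ³) = 6.612 × 10⁻³ A.
5.73 × 10⁻¹² / 6.612 × 10⁻³ = 8.666 × 10⁻¹⁰

8.666 × 10⁻¹⁰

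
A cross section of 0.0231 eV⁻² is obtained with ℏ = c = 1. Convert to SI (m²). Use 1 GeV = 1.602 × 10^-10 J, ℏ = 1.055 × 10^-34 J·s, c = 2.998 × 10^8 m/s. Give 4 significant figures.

Area is [L]² = [E]⁻²·(ℏc)²; restore (ℏc)².
1 GeV⁻² → (ℏc)² × (1 GeV in J)⁻² = 3.898 × 10^-32 m².
Convert the energy scale: 0.0231 eV⁻² = 2.31 × 10^16 GeV⁻².
Result: 2.31 × 10^16 × 3.898 × 10^-32 = 9.004 × 10^-16 m².

9.004 × 10^-16 m²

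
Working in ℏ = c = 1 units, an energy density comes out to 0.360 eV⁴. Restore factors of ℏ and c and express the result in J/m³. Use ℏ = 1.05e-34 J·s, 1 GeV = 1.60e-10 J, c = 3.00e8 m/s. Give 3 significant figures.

7.55 J/m³

[E]/[L]³ = [E]⁴/(ℏc)³; restore (ℏc)⁻³.
1 GeV⁴ → 1/(ℏc)³ × (1 GeV in J)⁴ = 2.10e37 J/m³.
Convert the energy scale: 0.360 eV⁴ = 3.60e-37 GeV⁴.
Result: 3.60e-37 × 2.10e37 = 7.55 J/m³.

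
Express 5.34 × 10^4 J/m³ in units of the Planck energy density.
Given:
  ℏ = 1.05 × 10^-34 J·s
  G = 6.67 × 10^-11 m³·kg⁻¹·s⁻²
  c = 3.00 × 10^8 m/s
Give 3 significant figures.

1.14 × 10^-109

Planck energy density: u_P = c⁷/(ℏG²) = 4.68 × 10^113 J/m³.
5.34 × 10^4 / 4.68 × 10^113 = 1.14 × 10^-109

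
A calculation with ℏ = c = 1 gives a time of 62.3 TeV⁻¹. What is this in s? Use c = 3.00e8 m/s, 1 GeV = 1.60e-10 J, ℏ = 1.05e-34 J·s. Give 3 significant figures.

A time is [E]⁻¹ in ℏ=c=1; restore one factor of ℏ.
1 GeV⁻¹ → ℏ × (1 GeV in J)⁻¹ = 6.56e-25 s.
Convert the energy scale: 62.3 TeV⁻¹ = 0.0623 GeV⁻¹.
Result: 0.0623 × 6.56e-25 = 4.09e-26 s.

4.09e-26 s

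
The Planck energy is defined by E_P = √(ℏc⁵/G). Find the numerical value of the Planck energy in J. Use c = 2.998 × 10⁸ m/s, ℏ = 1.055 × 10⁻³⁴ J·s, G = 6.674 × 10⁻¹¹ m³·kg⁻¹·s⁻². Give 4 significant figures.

1.957 × 10⁹ J

E_P = √(ℏc⁵/G)
  = √(3.828 × 10¹⁸)
  = 1.957 × 10⁹ J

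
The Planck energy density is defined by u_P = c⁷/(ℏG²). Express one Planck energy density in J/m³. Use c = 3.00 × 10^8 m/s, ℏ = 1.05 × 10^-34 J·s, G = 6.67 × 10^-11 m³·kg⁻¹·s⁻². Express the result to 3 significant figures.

u_P = c⁷/(ℏG²)
  = 2.19 × 10^59 / 4.67 × 10^-55
  = 4.68 × 10^113 J/m³

4.68 × 10^113 J/m³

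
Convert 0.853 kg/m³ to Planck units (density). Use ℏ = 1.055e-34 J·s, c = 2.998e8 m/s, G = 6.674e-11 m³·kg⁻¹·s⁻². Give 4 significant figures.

Planck density: ρ_P = c⁵/(ℏG²) = 5.154e96 kg/m³.
0.853 / 5.154e96 = 1.655e-97

1.655e-97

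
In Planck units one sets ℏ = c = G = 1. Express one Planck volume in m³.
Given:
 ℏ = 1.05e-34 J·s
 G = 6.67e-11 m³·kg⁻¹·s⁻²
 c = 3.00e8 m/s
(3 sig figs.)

4.18e-105 m³

V_P = (ℏG/c³)^(3/2)
  = √(1.75e-209)
  = 4.18e-105 m³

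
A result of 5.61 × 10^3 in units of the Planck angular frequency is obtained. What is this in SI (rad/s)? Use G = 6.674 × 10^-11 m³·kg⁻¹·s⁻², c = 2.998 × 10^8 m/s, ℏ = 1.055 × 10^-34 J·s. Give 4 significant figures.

One Planck angular frequency: ω_P = √(c⁵/(ℏG)) = 1.855 × 10^43 rad/s.
5.61 × 10^3 × 1.855 × 10^43 rad/s = 1.040 × 10^47 rad/s

1.040 × 10^47 rad/s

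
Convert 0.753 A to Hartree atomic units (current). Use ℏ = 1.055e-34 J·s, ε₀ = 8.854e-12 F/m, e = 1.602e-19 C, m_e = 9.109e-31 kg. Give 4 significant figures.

atomic unit of electric current: I_au = e E_h/ℏ = m_e e⁵/((4πε₀)²ℏ³) = 6.612e-3 A.
0.753 / 6.612e-3 = 113.9

113.9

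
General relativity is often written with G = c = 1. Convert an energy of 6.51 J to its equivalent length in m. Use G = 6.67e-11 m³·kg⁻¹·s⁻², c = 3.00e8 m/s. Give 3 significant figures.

Energy → length via G/c⁴.
6.51 J × (G/c⁴) = 5.36e-44 m

5.36e-44 m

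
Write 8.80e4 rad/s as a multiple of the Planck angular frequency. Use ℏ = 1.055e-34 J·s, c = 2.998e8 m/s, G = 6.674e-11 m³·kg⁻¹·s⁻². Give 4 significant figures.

4.745e-39

Planck angular frequency: ω_P = √(c⁵/(ℏG)) = 1.855e43 rad/s.
8.80e4 / 1.855e43 = 4.745e-39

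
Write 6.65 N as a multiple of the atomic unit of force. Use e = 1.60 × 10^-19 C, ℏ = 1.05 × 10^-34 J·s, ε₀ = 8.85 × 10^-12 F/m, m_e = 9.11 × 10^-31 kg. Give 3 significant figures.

7.99 × 10^7

atomic unit of force: F_au = E_h/a₀ = m_e²e⁶/((4πε₀)³ℏ⁴) = 8.33 × 10^-8 N.
6.65 / 8.33 × 10^-8 = 7.99 × 10^7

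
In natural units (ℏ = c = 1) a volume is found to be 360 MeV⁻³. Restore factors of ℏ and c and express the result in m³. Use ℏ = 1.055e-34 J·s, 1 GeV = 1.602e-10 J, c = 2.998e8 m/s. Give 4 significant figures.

2.771e-36 m³

Volume is [L]³ = [E]⁻³·(ℏc)³.
1 GeV⁻³ → (ℏc)³ × (1 GeV in J)⁻³ = 7.696e-48 m³.
Convert the energy scale: 360 MeV⁻³ = 3.60e11 GeV⁻³.
Result: 3.60e11 × 7.696e-48 = 2.771e-36 m³.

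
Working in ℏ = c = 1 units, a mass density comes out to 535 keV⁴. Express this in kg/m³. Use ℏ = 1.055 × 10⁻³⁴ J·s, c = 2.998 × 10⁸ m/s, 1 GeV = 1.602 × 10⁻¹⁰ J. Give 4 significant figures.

Mass density is [E]/(c²[L]³) = [E]⁴/(ℏ³c⁵).
1 GeV⁴ → 1/(ℏ³c⁵) × (1 GeV in J)⁴ = 2.316 × 10²⁰ kg/m³.
Convert the energy scale: 535 keV⁴ = 5.35 × 10⁻²² GeV⁴.
Result: 5.35 × 10⁻²² × 2.316 × 10²⁰ = 0.1239 kg/m³.

0.1239 kg/m³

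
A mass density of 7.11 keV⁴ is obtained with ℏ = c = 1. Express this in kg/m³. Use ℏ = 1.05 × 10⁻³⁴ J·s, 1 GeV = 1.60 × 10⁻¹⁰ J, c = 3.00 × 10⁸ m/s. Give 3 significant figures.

Mass density is [E]/(c²[L]³) = [E]⁴/(ℏ³c⁵).
1 GeV⁴ → 1/(ℏ³c⁵) × (1 GeV in J)⁴ = 2.33 × 10²⁰ kg/m³.
Convert the energy scale: 7.11 keV⁴ = 7.11 × 10⁻²⁴ GeV⁴.
Result: 7.11 × 10⁻²⁴ × 2.33 × 10²⁰ = 1.66 × 10⁻³ kg/m³.

1.66 × 10⁻³ kg/m³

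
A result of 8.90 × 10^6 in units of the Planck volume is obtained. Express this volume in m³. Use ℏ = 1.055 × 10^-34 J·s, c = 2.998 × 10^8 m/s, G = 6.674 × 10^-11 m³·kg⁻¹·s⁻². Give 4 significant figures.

One Planck volume: V_P = (ℏG/c³)^(3/2) = 4.224 × 10^-105 m³.
8.90 × 10^6 × 4.224 × 10^-105 m³ = 3.759 × 10^-98 m³

3.759 × 10^-98 m³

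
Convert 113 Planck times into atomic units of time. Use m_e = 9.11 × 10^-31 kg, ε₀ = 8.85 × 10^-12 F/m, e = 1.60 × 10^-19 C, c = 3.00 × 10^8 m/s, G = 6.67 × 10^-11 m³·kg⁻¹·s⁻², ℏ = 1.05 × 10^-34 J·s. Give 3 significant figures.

Planck time: t_P = √(ℏG/c⁵) = 5.37 × 10^-44 s
atomic unit of time: τ_au = (4πε₀)²ℏ³/(m_e e⁴) = 2.40 × 10^-17 s
113 × 5.37 × 10^-44 / 2.40 × 10^-17 = 2.53 × 10^-25

2.53 × 10^-25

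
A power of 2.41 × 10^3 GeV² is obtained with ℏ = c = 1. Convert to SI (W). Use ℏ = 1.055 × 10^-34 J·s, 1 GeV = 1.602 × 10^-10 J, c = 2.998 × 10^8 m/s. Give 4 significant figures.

5.863 × 10^17 W

Power is [E]/[T] = [E]²/ℏ.
1 GeV² → 1/ℏ × (1 GeV in J)² = 2.433 × 10^14 W.
Result: 2.41 × 10^3 × 2.433 × 10^14 = 5.863 × 10^17 W.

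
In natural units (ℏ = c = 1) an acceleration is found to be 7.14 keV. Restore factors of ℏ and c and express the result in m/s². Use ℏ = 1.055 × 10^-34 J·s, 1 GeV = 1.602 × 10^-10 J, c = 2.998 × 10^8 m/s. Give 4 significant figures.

Acceleration is [L]/[T]² = c·[E]/ℏ.
1 GeV → c/ℏ × (1 GeV in J) = 4.552 × 10^32 m/s².
Convert the energy scale: 7.14 keV = 7.14 × 10^-6 GeV.
Result: 7.14 × 10^-6 × 4.552 × 10^32 = 3.250 × 10^27 m/s².

3.250 × 10^27 m/s²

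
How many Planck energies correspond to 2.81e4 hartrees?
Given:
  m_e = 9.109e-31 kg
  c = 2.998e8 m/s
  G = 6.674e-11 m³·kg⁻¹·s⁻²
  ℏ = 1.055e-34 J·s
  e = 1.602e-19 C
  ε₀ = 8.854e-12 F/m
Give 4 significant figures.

hartree: E_h = m_e e⁴/(4πε₀ℏ)² = 4.354e-18 J
Planck energy: E_P = √(ℏc⁵/G) = 1.957e9 J
2.81e4 × 4.354e-18 / 1.957e9 = 6.253e-23

6.253e-23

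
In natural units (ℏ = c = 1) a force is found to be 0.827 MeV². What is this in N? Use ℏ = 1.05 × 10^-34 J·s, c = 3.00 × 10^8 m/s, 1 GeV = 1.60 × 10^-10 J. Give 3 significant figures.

0.672 N

Force is [E]/[L] = [E]²/(ℏc); restore (ℏc)⁻¹.
1 GeV² → 1/(ℏc) × (1 GeV in J)² = 8.13 × 10^5 N.
Convert the energy scale: 0.827 MeV² = 8.27 × 10^-7 GeV².
Result: 8.27 × 10^-7 × 8.13 × 10^5 = 0.672 N.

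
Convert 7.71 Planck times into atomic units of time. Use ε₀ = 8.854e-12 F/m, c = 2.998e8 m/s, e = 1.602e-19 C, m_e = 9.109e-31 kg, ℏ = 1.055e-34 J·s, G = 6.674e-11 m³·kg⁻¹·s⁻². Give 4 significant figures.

1.716e-26

Planck time: t_P = √(ℏG/c⁵) = 5.392e-44 s
atomic unit of time: τ_au = (4πε₀)²ℏ³/(m_e e⁴) = 2.423e-17 s
7.71 × 5.392e-44 / 2.423e-17 = 1.716e-26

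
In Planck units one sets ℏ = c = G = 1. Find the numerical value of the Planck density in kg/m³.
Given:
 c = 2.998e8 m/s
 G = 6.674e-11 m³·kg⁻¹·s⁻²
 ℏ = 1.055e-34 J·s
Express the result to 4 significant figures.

5.154e96 kg/m³

ρ_P = c⁵/(ℏG²)
  = 2.422e42 / 4.699e-55
  = 5.154e96 kg/m³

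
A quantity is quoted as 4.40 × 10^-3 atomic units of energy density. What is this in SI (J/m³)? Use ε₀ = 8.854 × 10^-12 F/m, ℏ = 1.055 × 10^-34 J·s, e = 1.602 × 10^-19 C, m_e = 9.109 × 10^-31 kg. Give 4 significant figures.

One atomic unit of energy density: u_au = E_h/a₀³ = m_e⁴e¹⁰/((4πε₀)⁵ℏ⁸) = 2.929 × 10^13 J/m³.
4.40 × 10^-3 × 2.929 × 10^13 J/m³ = 1.289 × 10^11 J/m³

1.289 × 10^11 J/m³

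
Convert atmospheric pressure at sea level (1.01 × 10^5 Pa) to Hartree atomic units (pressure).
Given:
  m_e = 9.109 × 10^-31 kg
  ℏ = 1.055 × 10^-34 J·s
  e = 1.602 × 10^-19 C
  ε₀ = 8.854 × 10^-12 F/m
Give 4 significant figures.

atomic unit of pressure: P_au = E_h/a₀³ = m_e⁴e¹⁰/((4πε₀)⁵ℏ⁸) = 2.929 × 10^13 Pa.
1.01 × 10^5 / 2.929 × 10^13 = 3.448 × 10^-9

3.448 × 10^-9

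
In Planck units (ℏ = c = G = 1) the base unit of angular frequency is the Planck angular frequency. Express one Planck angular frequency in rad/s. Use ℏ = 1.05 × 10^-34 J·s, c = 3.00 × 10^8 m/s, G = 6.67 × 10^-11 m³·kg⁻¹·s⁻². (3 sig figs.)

ω_P = √(c⁵/(ℏG))
  = √(3.47 × 10^86)
  = 1.86 × 10^43 rad/s

1.86 × 10^43 rad/s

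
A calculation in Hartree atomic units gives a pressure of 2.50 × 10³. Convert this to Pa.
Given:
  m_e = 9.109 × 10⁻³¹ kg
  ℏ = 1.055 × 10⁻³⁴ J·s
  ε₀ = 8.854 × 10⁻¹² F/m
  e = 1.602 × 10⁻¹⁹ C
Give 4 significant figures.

One atomic unit of pressure: P_au = E_h/a₀³ = m_e⁴e¹⁰/((4πε₀)⁵ℏ⁸) = 2.929 × 10¹³ Pa.
2.50 × 10³ × 2.929 × 10¹³ Pa = 7.323 × 10¹⁶ Pa

7.323 × 10¹⁶ Pa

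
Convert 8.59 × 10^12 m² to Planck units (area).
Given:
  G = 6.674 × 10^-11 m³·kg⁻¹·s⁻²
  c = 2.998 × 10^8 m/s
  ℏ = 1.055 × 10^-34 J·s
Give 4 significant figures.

3.287 × 10^82

Planck area: A_P = ℏG/c³ = 2.613 × 10^-70 m².
8.59 × 10^12 / 2.613 × 10^-70 = 3.287 × 10^82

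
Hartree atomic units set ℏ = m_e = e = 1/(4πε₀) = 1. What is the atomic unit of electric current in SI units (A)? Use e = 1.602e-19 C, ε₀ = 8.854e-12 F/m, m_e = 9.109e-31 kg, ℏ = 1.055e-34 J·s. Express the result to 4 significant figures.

6.612e-3 A

Dimensional analysis gives I_au = e E_h/ℏ = m_e e⁵/((4πε₀)²ℏ³).
E_h = 4.354e-18 J
e·E_h/ℏ = 6.612e-3 A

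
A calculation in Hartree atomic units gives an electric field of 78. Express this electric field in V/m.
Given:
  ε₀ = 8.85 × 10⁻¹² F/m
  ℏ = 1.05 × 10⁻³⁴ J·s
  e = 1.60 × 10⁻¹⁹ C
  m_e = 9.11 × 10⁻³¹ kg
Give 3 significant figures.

4.06 × 10¹³ V/m

One atomic unit of electric field: E_au = E_h/(e a₀) = m_e²e⁵/((4πε₀)³ℏ⁴) = 5.20 × 10¹¹ V/m.
78 × 5.20 × 10¹¹ V/m = 4.06 × 10¹³ V/m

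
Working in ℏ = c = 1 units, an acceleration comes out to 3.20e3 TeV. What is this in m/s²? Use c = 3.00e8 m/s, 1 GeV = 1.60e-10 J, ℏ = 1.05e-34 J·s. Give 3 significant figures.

1.46e39 m/s²

Acceleration is [L]/[T]² = c·[E]/ℏ.
1 GeV → c/ℏ × (1 GeV in J) = 4.57e32 m/s².
Convert the energy scale: 3.20e3 TeV = 3.20e6 GeV.
Result: 3.20e6 × 4.57e32 = 1.46e39 m/s².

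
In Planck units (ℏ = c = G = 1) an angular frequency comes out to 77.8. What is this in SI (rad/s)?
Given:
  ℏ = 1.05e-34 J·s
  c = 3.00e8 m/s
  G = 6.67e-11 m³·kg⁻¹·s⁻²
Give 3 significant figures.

1.45e45 rad/s

One Planck angular frequency: ω_P = √(c⁵/(ℏG)) = 1.86e43 rad/s.
77.8 × 1.86e43 rad/s = 1.45e45 rad/s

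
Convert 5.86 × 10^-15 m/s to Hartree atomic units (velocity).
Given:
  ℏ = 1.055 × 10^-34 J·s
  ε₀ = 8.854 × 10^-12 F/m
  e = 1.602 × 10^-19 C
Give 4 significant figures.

atomic unit of velocity: v_au = e²/(4πε₀ℏ) = 2.186 × 10^6 m/s.
5.86 × 10^-15 / 2.186 × 10^6 = 2.680 × 10^-21

2.680 × 10^-21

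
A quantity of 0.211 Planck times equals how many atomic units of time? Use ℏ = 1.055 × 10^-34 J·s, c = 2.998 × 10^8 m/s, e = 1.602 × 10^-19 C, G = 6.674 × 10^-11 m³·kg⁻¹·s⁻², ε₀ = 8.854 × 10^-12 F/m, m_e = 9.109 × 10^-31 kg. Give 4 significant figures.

Planck time: t_P = √(ℏG/c⁵) = 5.392 × 10^-44 s
atomic unit of time: τ_au = (4πε₀)²ℏ³/(m_e e⁴) = 2.423 × 10^-17 s
0.211 × 5.392 × 10^-44 / 2.423 × 10^-17 = 4.696 × 10^-28

4.696 × 10^-28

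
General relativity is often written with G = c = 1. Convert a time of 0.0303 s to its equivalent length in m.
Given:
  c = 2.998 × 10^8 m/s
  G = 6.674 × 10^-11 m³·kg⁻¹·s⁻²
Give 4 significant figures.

Time → length via c.
0.0303 s × (c) = 9.084 × 10^6 m

9.084 × 10^6 m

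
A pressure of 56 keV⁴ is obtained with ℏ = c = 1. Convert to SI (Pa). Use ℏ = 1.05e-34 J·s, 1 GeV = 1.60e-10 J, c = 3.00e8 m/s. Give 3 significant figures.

1.17e15 Pa

Pressure is [E]/[L]³ = [E]⁴/(ℏc)³.
1 GeV⁴ → 1/(ℏc)³ × (1 GeV in J)⁴ = 2.10e37 Pa.
Convert the energy scale: 56 keV⁴ = 5.60e-23 GeV⁴.
Result: 5.60e-23 × 2.10e37 = 1.17e15 Pa.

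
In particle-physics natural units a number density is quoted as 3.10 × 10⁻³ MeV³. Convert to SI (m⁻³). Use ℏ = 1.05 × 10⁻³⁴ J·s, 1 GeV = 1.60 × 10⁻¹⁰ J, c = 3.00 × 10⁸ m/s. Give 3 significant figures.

4.06 × 10³⁵ m⁻³

Number density is [L]⁻³ = [E]³/(ℏc)³.
1 GeV³ → 1/(ℏc)³ × (1 GeV in J)³ = 1.31 × 10⁴⁷ m⁻³.
Convert the energy scale: 3.10 × 10⁻³ MeV³ = 3.10 × 10⁻¹² GeV³.
Result: 3.10 × 10⁻¹² × 1.31 × 10⁴⁷ = 4.06 × 10³⁵ m⁻³.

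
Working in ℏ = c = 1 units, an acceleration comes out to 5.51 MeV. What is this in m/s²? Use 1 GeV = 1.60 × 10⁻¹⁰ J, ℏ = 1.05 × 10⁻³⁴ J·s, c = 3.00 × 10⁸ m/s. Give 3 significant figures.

Acceleration is [L]/[T]² = c·[E]/ℏ.
1 GeV → c/ℏ × (1 GeV in J) = 4.57 × 10³² m/s².
Convert the energy scale: 5.51 MeV = 5.51 × 10⁻³ GeV.
Result: 5.51 × 10⁻³ × 4.57 × 10³² = 2.52 × 10³⁰ m/s².

2.52 × 10³⁰ m/s²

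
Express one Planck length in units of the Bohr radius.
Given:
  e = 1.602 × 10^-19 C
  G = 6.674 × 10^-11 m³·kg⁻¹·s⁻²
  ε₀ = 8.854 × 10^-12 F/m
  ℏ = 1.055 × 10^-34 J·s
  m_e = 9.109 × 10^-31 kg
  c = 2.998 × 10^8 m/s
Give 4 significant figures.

3.051 × 10^-25

Planck length: ℓ_P = √(ℏG/c³) = 1.616 × 10^-35 m
Bohr radius: a₀ = 4πε₀ℏ²/(m_e e²) = 5.297 × 10^-11 m
ratio = 1.616 × 10^-35 / 5.297 × 10^-11 = 3.051 × 10^-25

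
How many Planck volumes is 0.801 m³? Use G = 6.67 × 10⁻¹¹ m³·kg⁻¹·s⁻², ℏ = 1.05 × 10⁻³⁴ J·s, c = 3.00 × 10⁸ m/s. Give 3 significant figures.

Planck volume: V_P = (ℏG/c³)^(3/2) = 4.18 × 10⁻¹⁰⁵ m³.
0.801 / 4.18 × 10⁻¹⁰⁵ = 1.92 × 10¹⁰⁴

1.92 × 10¹⁰⁴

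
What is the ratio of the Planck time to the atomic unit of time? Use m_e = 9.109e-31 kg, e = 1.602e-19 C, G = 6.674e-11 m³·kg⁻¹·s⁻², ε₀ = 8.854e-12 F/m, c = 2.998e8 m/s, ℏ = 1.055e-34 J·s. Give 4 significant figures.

Planck time: t_P = √(ℏG/c⁵) = 5.392e-44 s
atomic unit of time: τ_au = (4πε₀)²ℏ³/(m_e e⁴) = 2.423e-17 s
ratio = 5.392e-44 / 2.423e-17 = 2.225e-27

2.225e-27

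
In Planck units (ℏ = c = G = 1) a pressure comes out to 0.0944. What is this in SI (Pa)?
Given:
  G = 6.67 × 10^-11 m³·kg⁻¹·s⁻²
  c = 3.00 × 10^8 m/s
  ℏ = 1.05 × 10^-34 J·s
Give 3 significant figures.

4.42 × 10^112 Pa

One Planck pressure: p_P = c⁷/(ℏG²) = 4.68 × 10^113 Pa.
0.0944 × 4.68 × 10^113 Pa = 4.42 × 10^112 Pa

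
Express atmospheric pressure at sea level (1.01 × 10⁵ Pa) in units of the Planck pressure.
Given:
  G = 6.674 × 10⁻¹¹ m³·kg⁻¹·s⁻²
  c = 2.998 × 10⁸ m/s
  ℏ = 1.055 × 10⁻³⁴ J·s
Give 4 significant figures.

2.180 × 10⁻¹⁰⁹

Planck pressure: p_P = c⁷/(ℏG²) = 4.632 × 10¹¹³ Pa.
1.01 × 10⁵ / 4.632 × 10¹¹³ = 2.180 × 10⁻¹⁰⁹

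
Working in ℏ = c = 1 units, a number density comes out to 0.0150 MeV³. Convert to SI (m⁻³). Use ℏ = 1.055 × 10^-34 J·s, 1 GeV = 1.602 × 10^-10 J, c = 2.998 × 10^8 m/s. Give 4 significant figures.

Number density is [L]⁻³ = [E]³/(ℏc)³.
1 GeV³ → 1/(ℏc)³ × (1 GeV in J)³ = 1.299 × 10^47 m⁻³.
Convert the energy scale: 0.0150 MeV³ = 1.50 × 10^-11 GeV³.
Result: 1.50 × 10^-11 × 1.299 × 10^47 = 1.949 × 10^36 m⁻³.

1.949 × 10^36 m⁻³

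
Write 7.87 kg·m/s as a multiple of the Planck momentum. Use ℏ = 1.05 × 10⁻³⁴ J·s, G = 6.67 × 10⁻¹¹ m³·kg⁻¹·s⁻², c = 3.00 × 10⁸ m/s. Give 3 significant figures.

1.21

Planck momentum: p_P = √(ℏc³/G) = 6.52 kg·m/s.
7.87 / 6.52 = 1.21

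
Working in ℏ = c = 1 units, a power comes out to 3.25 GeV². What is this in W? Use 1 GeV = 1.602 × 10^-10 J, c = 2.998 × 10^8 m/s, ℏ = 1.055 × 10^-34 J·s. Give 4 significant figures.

Power is [E]/[T] = [E]²/ℏ.
1 GeV² → 1/ℏ × (1 GeV in J)² = 2.433 × 10^14 W.
Result: 3.25 × 2.433 × 10^14 = 7.906 × 10^14 W.

7.906 × 10^14 W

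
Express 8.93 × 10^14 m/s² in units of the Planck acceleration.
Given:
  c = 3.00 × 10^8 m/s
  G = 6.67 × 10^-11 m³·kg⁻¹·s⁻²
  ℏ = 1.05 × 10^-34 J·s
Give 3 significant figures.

1.60 × 10^-37

Planck acceleration: a_P = √(c⁷/(ℏG)) = 5.59 × 10^51 m/s².
8.93 × 10^14 / 5.59 × 10^51 = 1.60 × 10^-37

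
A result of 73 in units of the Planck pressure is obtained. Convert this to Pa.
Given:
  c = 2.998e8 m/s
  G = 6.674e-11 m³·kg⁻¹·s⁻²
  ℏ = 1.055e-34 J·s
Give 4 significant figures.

One Planck pressure: p_P = c⁷/(ℏG²) = 4.632e113 Pa.
73 × 4.632e113 Pa = 3.382e115 Pa

3.382e115 Pa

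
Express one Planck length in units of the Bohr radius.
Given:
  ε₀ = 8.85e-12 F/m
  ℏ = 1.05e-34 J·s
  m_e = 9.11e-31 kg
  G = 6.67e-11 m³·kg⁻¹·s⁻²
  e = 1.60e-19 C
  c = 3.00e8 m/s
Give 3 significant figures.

Planck length: ℓ_P = √(ℏG/c³) = 1.61e-35 m
Bohr radius: a₀ = 4πε₀ℏ²/(m_e e²) = 5.26e-11 m
ratio = 1.61e-35 / 5.26e-11 = 3.06e-25

3.06e-25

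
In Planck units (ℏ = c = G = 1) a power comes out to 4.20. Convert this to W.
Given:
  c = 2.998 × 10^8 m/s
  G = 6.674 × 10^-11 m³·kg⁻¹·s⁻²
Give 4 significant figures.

1.524 × 10^53 W

One Planck power: P_P = c⁵/G = 3.629 × 10^52 W.
4.20 × 3.629 × 10^52 W = 1.524 × 10^53 W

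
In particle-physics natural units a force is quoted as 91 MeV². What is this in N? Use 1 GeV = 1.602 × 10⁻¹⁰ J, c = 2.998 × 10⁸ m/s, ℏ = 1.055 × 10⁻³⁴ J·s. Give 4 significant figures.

73.84 N

Force is [E]/[L] = [E]²/(ℏc); restore (ℏc)⁻¹.
1 GeV² → 1/(ℏc) × (1 GeV in J)² = 8.114 × 10⁵ N.
Convert the energy scale: 91 MeV² = 9.10 × 10⁻⁵ GeV².
Result: 9.10 × 10⁻⁵ × 8.114 × 10⁵ = 73.84 N.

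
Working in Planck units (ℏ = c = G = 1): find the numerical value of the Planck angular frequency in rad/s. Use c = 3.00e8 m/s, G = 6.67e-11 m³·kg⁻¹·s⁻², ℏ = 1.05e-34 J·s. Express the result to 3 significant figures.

Dimensional analysis gives ω_P = √(c⁵/(ℏG)).
  = √(3.47e86)
  = 1.86e43 rad/s

1.86e43 rad/s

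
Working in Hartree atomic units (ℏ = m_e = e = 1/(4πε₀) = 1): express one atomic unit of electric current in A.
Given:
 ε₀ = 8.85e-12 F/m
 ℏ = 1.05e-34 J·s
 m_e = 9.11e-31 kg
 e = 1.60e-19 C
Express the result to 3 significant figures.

6.67e-3 A

The unique combination of the constants set to 1 with dimensions of current is I_au = e E_h/ℏ = m_e e⁵/((4πε₀)²ℏ³).
E_h = 4.38e-18 J
e·E_h/ℏ = 6.67e-3 A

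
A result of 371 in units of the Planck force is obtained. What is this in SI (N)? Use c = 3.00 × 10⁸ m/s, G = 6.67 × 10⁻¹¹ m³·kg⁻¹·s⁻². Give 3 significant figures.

4.51 × 10⁴⁶ N

One Planck force: F_P = c⁴/G = 1.21 × 10⁴⁴ N.
371 × 1.21 × 10⁴⁴ N = 4.51 × 10⁴⁶ N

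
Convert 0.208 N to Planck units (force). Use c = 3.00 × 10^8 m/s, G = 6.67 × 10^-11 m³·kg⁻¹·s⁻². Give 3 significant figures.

Planck force: F_P = c⁴/G = 1.21 × 10^44 N.
0.208 / 1.21 × 10^44 = 1.71 × 10^-45

1.71 × 10^-45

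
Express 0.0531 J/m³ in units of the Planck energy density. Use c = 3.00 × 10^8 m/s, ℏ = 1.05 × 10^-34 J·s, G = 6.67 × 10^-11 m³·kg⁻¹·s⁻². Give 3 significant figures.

Planck energy density: u_P = c⁷/(ℏG²) = 4.68 × 10^113 J/m³.
0.0531 / 4.68 × 10^113 = 1.13 × 10^-115

1.13 × 10^-115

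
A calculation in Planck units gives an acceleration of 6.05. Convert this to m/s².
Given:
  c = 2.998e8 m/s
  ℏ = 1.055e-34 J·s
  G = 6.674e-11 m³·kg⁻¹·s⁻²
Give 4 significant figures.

3.364e52 m/s²

One Planck acceleration: a_P = √(c⁷/(ℏG)) = 5.560e51 m/s².
6.05 × 5.560e51 m/s² = 3.364e52 m/s²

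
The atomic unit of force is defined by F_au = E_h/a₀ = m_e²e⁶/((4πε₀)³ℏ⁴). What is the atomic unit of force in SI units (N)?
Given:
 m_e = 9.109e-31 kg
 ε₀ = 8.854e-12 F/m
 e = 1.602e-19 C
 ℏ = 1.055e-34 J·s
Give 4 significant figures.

F_au = E_h/a₀ = m_e²e⁶/((4πε₀)³ℏ⁴)
E_h = 4.354e-18 J
a₀ = 5.297e-11 m
E_h/a₀ = 8.220e-8 N

8.220e-8 N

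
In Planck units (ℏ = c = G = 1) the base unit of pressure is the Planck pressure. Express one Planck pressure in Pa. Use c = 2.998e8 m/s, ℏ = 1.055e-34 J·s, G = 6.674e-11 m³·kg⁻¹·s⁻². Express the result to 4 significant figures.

p_P = c⁷/(ℏG²)
  = 2.177e59 / 4.699e-55
  = 4.632e113 Pa

4.632e113 Pa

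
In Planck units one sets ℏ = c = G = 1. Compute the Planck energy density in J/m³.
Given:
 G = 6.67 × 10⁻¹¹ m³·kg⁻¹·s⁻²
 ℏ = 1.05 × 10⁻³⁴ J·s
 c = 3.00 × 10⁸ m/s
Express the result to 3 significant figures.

4.68 × 10¹¹³ J/m³

u_P = c⁷/(ℏG²)
  = 2.19 × 10⁵⁹ / 4.67 × 10⁻⁵⁵
  = 4.68 × 10¹¹³ J/m³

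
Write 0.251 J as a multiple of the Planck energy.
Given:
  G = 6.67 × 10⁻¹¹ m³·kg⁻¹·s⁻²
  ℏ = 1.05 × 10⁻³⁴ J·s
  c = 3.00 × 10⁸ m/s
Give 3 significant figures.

1.28 × 10⁻¹⁰

Planck energy: E_P = √(ℏc⁵/G) = 1.96 × 10⁹ J.
0.251 / 1.96 × 10⁹ = 1.28 × 10⁻¹⁰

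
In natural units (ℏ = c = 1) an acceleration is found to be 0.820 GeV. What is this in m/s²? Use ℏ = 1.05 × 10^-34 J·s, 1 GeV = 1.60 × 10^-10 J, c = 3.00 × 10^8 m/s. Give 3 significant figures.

Acceleration is [L]/[T]² = c·[E]/ℏ.
1 GeV → c/ℏ × (1 GeV in J) = 4.57 × 10^32 m/s².
Result: 0.820 × 4.57 × 10^32 = 3.75 × 10^32 m/s².

3.75 × 10^32 m/s²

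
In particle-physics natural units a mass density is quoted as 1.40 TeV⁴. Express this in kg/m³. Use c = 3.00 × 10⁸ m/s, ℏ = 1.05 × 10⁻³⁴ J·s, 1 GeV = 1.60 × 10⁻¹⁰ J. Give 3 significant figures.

Mass density is [E]/(c²[L]³) = [E]⁴/(ℏ³c⁵).
1 GeV⁴ → 1/(ℏ³c⁵) × (1 GeV in J)⁴ = 2.33 × 10²⁰ kg/m³.
Convert the energy scale: 1.40 TeV⁴ = 1.40 × 10¹² GeV⁴.
Result: 1.40 × 10¹² × 2.33 × 10²⁰ = 3.26 × 10³² kg/m³.

3.26 × 10³² kg/m³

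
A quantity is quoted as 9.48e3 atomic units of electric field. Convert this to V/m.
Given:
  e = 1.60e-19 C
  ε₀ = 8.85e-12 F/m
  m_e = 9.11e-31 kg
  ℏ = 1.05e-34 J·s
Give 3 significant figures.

4.93e15 V/m

One atomic unit of electric field: E_au = E_h/(e a₀) = m_e²e⁵/((4πε₀)³ℏ⁴) = 5.20e11 V/m.
9.48e3 × 5.20e11 V/m = 4.93e15 V/m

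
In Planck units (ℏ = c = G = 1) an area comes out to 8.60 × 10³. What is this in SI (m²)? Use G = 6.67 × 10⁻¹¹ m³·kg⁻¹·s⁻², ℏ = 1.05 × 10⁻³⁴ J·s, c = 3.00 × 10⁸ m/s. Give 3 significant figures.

2.23 × 10⁻⁶⁶ m²

One Planck area: A_P = ℏG/c³ = 2.59 × 10⁻⁷⁰ m².
8.60 × 10³ × 2.59 × 10⁻⁷⁰ m² = 2.23 × 10⁻⁶⁶ m²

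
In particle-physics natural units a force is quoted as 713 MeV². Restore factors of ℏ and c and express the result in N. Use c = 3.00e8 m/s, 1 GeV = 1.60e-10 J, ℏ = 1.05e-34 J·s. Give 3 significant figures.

579 N

Force is [E]/[L] = [E]²/(ℏc); restore (ℏc)⁻¹.
1 GeV² → 1/(ℏc) × (1 GeV in J)² = 8.13e5 N.
Convert the energy scale: 713 MeV² = 7.13e-4 GeV².
Result: 7.13e-4 × 8.13e5 = 579 N.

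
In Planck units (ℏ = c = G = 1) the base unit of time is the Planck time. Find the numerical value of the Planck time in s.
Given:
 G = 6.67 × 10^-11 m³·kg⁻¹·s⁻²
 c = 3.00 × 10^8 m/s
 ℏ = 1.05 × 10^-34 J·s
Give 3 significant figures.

t_P = √(ℏG/c⁵)
  = √(2.88 × 10^-87)
  = 5.37 × 10^-44 s

5.37 × 10^-44 s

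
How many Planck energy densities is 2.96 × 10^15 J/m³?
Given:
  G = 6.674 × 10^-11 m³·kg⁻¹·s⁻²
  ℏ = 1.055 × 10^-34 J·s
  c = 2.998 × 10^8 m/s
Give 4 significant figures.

6.390 × 10^-99

Planck energy density: u_P = c⁷/(ℏG²) = 4.632 × 10^113 J/m³.
2.96 × 10^15 / 4.632 × 10^113 = 6.390 × 10^-99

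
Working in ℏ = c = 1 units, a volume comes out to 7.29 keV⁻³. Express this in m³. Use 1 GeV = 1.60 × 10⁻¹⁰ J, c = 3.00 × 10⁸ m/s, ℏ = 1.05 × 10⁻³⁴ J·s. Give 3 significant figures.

5.56 × 10⁻²⁹ m³

Volume is [L]³ = [E]⁻³·(ℏc)³.
1 GeV⁻³ → (ℏc)³ × (1 GeV in J)⁻³ = 7.63 × 10⁻⁴⁸ m³.
Convert the energy scale: 7.29 keV⁻³ = 7.29 × 10¹⁸ GeV⁻³.
Result: 7.29 × 10¹⁸ × 7.63 × 10⁻⁴⁸ = 5.56 × 10⁻²⁹ m³.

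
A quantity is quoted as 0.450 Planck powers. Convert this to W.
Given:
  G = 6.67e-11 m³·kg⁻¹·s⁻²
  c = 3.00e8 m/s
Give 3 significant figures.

One Planck power: P_P = c⁵/G = 3.64e52 W.
0.450 × 3.64e52 W = 1.64e52 W

1.64e52 W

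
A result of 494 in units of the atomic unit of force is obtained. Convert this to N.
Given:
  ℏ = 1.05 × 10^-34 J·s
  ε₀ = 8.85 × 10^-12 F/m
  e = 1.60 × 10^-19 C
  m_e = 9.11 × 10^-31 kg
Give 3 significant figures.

One atomic unit of force: F_au = E_h/a₀ = m_e²e⁶/((4πε₀)³ℏ⁴) = 8.33 × 10^-8 N.
494 × 8.33 × 10^-8 N = 4.11 × 10^-5 N

4.11 × 10^-5 N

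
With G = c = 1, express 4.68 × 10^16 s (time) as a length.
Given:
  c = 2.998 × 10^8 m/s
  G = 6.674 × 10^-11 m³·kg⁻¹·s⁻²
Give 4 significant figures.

1.403 × 10^25 m

Time → length via c.
4.68 × 10^16 s × (c) = 1.403 × 10^25 m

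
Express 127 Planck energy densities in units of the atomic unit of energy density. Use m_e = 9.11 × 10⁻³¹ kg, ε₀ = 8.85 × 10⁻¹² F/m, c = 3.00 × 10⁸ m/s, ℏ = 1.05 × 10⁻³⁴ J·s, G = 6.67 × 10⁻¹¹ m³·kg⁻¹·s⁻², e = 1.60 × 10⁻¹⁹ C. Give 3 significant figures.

Planck energy density: u_P = c⁷/(ℏG²) = 4.68 × 10¹¹³ J/m³
atomic unit of energy density: u_au = E_h/a₀³ = m_e⁴e¹⁰/((4πε₀)⁵ℏ⁸) = 3.01 × 10¹³ J/m³
127 × 4.68 × 10¹¹³ / 3.01 × 10¹³ = 1.97 × 10¹⁰²

1.97 × 10¹⁰²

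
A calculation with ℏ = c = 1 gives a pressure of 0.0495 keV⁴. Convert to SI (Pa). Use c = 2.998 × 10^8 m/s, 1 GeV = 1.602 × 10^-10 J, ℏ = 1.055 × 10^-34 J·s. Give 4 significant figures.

Pressure is [E]/[L]³ = [E]⁴/(ℏc)³.
1 GeV⁴ → 1/(ℏc)³ × (1 GeV in J)⁴ = 2.082 × 10^37 Pa.
Convert the energy scale: 0.0495 keV⁴ = 4.95 × 10^-26 GeV⁴.
Result: 4.95 × 10^-26 × 2.082 × 10^37 = 1.030 × 10^12 Pa.

1.030 × 10^12 Pa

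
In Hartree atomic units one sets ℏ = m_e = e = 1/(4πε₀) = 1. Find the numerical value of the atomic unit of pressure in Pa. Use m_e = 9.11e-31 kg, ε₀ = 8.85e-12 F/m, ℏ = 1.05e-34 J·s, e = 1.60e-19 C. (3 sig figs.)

P_au = E_h/a₀³ = m_e⁴e¹⁰/((4πε₀)⁵ℏ⁸)
E_h = 4.38e-18 J
a₀ = 5.26e-11 m
E_h/a₀³ = 3.01e13 Pa

3.01e13 Pa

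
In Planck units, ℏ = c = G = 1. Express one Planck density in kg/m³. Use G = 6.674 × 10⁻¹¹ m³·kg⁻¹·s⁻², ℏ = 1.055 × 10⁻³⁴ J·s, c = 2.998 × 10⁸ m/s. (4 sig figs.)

Dimensional analysis gives ρ_P = c⁵/(ℏG²).
  = 2.422 × 10⁴² / 4.699 × 10⁻⁵⁵
  = 5.154 × 10⁹⁶ kg/m³

5.154 × 10⁹⁶ kg/m³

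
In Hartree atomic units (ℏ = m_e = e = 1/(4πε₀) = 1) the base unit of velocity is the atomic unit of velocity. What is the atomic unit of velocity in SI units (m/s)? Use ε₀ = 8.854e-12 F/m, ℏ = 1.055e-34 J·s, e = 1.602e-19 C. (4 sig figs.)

2.186e6 m/s

v_au = e²/(4πε₀ℏ)
  = 2.566e-38 / 1.174e-44
  = 2.186e6 m/s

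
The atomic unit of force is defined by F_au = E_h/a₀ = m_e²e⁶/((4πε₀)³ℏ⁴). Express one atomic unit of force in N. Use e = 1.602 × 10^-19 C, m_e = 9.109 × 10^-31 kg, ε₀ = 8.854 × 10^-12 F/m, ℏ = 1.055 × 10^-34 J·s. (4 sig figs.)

8.220 × 10^-8 N

F_au = E_h/a₀ = m_e²e⁶/((4πε₀)³ℏ⁴)
E_h = 4.354 × 10^-18 J
a₀ = 5.297 × 10^-11 m
E_h/a₀ = 8.220 × 10^-8 N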